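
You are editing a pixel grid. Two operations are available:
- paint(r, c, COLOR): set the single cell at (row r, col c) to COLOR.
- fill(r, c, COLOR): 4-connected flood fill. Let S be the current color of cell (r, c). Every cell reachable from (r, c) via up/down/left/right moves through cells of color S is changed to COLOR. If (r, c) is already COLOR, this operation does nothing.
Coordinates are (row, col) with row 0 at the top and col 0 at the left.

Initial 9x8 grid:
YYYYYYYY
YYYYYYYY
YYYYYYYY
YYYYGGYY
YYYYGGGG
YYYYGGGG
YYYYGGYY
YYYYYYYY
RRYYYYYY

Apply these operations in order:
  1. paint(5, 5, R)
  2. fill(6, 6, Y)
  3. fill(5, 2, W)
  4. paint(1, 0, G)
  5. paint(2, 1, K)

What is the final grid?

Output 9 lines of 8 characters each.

Answer: WWWWWWWW
GWWWWWWW
WKWWWWWW
WWWWGGWW
WWWWGGGG
WWWWGRGG
WWWWGGWW
WWWWWWWW
RRWWWWWW

Derivation:
After op 1 paint(5,5,R):
YYYYYYYY
YYYYYYYY
YYYYYYYY
YYYYGGYY
YYYYGGGG
YYYYGRGG
YYYYGGYY
YYYYYYYY
RRYYYYYY
After op 2 fill(6,6,Y) [0 cells changed]:
YYYYYYYY
YYYYYYYY
YYYYYYYY
YYYYGGYY
YYYYGGGG
YYYYGRGG
YYYYGGYY
YYYYYYYY
RRYYYYYY
After op 3 fill(5,2,W) [58 cells changed]:
WWWWWWWW
WWWWWWWW
WWWWWWWW
WWWWGGWW
WWWWGGGG
WWWWGRGG
WWWWGGWW
WWWWWWWW
RRWWWWWW
After op 4 paint(1,0,G):
WWWWWWWW
GWWWWWWW
WWWWWWWW
WWWWGGWW
WWWWGGGG
WWWWGRGG
WWWWGGWW
WWWWWWWW
RRWWWWWW
After op 5 paint(2,1,K):
WWWWWWWW
GWWWWWWW
WKWWWWWW
WWWWGGWW
WWWWGGGG
WWWWGRGG
WWWWGGWW
WWWWWWWW
RRWWWWWW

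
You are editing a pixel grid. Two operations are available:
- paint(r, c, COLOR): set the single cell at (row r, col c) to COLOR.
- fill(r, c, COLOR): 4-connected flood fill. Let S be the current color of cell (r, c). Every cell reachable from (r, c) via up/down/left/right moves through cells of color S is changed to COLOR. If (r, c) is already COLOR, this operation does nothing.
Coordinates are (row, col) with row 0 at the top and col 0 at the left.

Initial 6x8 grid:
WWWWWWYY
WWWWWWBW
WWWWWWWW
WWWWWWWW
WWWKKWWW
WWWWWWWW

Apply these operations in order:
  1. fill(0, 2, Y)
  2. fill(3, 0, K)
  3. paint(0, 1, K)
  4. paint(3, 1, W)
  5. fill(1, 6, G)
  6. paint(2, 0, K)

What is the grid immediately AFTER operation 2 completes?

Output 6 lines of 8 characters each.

Answer: KKKKKKKK
KKKKKKBK
KKKKKKKK
KKKKKKKK
KKKKKKKK
KKKKKKKK

Derivation:
After op 1 fill(0,2,Y) [43 cells changed]:
YYYYYYYY
YYYYYYBY
YYYYYYYY
YYYYYYYY
YYYKKYYY
YYYYYYYY
After op 2 fill(3,0,K) [45 cells changed]:
KKKKKKKK
KKKKKKBK
KKKKKKKK
KKKKKKKK
KKKKKKKK
KKKKKKKK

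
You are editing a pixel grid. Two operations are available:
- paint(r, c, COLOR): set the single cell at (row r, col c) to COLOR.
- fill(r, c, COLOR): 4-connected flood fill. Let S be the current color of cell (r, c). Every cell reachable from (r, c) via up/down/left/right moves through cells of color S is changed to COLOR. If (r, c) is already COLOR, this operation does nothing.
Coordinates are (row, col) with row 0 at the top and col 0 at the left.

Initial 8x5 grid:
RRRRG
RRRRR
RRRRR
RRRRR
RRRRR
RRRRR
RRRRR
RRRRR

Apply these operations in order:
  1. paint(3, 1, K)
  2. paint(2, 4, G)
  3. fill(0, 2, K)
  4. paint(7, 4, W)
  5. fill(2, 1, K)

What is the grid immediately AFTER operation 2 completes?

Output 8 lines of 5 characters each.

Answer: RRRRG
RRRRR
RRRRG
RKRRR
RRRRR
RRRRR
RRRRR
RRRRR

Derivation:
After op 1 paint(3,1,K):
RRRRG
RRRRR
RRRRR
RKRRR
RRRRR
RRRRR
RRRRR
RRRRR
After op 2 paint(2,4,G):
RRRRG
RRRRR
RRRRG
RKRRR
RRRRR
RRRRR
RRRRR
RRRRR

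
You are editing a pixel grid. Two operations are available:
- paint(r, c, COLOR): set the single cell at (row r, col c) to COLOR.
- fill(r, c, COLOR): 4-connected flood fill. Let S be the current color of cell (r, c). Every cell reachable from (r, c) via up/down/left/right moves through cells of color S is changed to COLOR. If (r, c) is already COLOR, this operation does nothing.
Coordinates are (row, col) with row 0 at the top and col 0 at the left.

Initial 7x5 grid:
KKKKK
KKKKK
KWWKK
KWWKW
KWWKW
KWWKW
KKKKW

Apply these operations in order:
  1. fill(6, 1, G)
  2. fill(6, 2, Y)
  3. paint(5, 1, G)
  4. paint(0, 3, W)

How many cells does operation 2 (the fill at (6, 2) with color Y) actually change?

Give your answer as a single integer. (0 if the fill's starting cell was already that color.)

Answer: 23

Derivation:
After op 1 fill(6,1,G) [23 cells changed]:
GGGGG
GGGGG
GWWGG
GWWGW
GWWGW
GWWGW
GGGGW
After op 2 fill(6,2,Y) [23 cells changed]:
YYYYY
YYYYY
YWWYY
YWWYW
YWWYW
YWWYW
YYYYW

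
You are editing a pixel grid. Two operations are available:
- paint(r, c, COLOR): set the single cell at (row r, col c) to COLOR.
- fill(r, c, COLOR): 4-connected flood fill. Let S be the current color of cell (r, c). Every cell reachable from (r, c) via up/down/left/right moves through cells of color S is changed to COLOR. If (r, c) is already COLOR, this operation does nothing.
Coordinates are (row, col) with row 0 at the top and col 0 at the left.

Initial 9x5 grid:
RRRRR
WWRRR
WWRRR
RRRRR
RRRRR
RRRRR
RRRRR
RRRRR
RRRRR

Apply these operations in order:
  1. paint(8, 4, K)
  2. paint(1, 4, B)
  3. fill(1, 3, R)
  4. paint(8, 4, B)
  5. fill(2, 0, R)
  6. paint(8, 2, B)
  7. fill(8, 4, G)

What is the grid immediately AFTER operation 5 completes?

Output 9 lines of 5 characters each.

After op 1 paint(8,4,K):
RRRRR
WWRRR
WWRRR
RRRRR
RRRRR
RRRRR
RRRRR
RRRRR
RRRRK
After op 2 paint(1,4,B):
RRRRR
WWRRB
WWRRR
RRRRR
RRRRR
RRRRR
RRRRR
RRRRR
RRRRK
After op 3 fill(1,3,R) [0 cells changed]:
RRRRR
WWRRB
WWRRR
RRRRR
RRRRR
RRRRR
RRRRR
RRRRR
RRRRK
After op 4 paint(8,4,B):
RRRRR
WWRRB
WWRRR
RRRRR
RRRRR
RRRRR
RRRRR
RRRRR
RRRRB
After op 5 fill(2,0,R) [4 cells changed]:
RRRRR
RRRRB
RRRRR
RRRRR
RRRRR
RRRRR
RRRRR
RRRRR
RRRRB

Answer: RRRRR
RRRRB
RRRRR
RRRRR
RRRRR
RRRRR
RRRRR
RRRRR
RRRRB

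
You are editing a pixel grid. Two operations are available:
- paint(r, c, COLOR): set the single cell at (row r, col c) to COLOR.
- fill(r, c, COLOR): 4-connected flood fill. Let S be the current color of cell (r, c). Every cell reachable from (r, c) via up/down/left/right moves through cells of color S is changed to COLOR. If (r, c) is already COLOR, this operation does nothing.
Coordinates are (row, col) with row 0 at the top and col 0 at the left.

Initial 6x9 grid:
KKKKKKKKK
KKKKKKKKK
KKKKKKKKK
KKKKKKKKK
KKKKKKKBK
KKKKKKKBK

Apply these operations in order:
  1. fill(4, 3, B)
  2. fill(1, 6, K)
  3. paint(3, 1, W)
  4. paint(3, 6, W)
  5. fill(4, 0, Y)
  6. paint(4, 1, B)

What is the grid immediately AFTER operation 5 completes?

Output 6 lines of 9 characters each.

Answer: YYYYYYYYY
YYYYYYYYY
YYYYYYYYY
YWYYYYWYY
YYYYYYYYY
YYYYYYYYY

Derivation:
After op 1 fill(4,3,B) [52 cells changed]:
BBBBBBBBB
BBBBBBBBB
BBBBBBBBB
BBBBBBBBB
BBBBBBBBB
BBBBBBBBB
After op 2 fill(1,6,K) [54 cells changed]:
KKKKKKKKK
KKKKKKKKK
KKKKKKKKK
KKKKKKKKK
KKKKKKKKK
KKKKKKKKK
After op 3 paint(3,1,W):
KKKKKKKKK
KKKKKKKKK
KKKKKKKKK
KWKKKKKKK
KKKKKKKKK
KKKKKKKKK
After op 4 paint(3,6,W):
KKKKKKKKK
KKKKKKKKK
KKKKKKKKK
KWKKKKWKK
KKKKKKKKK
KKKKKKKKK
After op 5 fill(4,0,Y) [52 cells changed]:
YYYYYYYYY
YYYYYYYYY
YYYYYYYYY
YWYYYYWYY
YYYYYYYYY
YYYYYYYYY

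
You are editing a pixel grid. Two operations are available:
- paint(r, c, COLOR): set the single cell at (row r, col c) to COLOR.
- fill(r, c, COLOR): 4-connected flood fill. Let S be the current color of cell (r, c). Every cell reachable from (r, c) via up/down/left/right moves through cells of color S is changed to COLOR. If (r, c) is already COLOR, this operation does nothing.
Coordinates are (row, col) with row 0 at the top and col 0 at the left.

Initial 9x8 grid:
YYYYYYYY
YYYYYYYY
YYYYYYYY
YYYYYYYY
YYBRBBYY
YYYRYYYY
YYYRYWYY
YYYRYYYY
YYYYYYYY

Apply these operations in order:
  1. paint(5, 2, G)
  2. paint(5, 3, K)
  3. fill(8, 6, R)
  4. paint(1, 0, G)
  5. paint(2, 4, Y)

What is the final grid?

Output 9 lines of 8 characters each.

Answer: RRRRRRRR
GRRRRRRR
RRRRYRRR
RRRRRRRR
RRBRBBRR
RRGKRRRR
RRRRRWRR
RRRRRRRR
RRRRRRRR

Derivation:
After op 1 paint(5,2,G):
YYYYYYYY
YYYYYYYY
YYYYYYYY
YYYYYYYY
YYBRBBYY
YYGRYYYY
YYYRYWYY
YYYRYYYY
YYYYYYYY
After op 2 paint(5,3,K):
YYYYYYYY
YYYYYYYY
YYYYYYYY
YYYYYYYY
YYBRBBYY
YYGKYYYY
YYYRYWYY
YYYRYYYY
YYYYYYYY
After op 3 fill(8,6,R) [63 cells changed]:
RRRRRRRR
RRRRRRRR
RRRRRRRR
RRRRRRRR
RRBRBBRR
RRGKRRRR
RRRRRWRR
RRRRRRRR
RRRRRRRR
After op 4 paint(1,0,G):
RRRRRRRR
GRRRRRRR
RRRRRRRR
RRRRRRRR
RRBRBBRR
RRGKRRRR
RRRRRWRR
RRRRRRRR
RRRRRRRR
After op 5 paint(2,4,Y):
RRRRRRRR
GRRRRRRR
RRRRYRRR
RRRRRRRR
RRBRBBRR
RRGKRRRR
RRRRRWRR
RRRRRRRR
RRRRRRRR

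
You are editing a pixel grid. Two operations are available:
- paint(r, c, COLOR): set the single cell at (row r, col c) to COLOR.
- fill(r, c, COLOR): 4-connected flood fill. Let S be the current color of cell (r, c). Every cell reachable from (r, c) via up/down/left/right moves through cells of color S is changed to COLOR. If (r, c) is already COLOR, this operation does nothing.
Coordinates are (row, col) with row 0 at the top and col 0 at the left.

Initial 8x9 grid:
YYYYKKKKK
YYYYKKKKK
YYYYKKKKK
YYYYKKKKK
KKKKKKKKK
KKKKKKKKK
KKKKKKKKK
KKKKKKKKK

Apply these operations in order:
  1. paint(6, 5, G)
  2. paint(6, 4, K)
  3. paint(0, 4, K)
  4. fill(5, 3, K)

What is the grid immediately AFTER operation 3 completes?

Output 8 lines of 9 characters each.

Answer: YYYYKKKKK
YYYYKKKKK
YYYYKKKKK
YYYYKKKKK
KKKKKKKKK
KKKKKKKKK
KKKKKGKKK
KKKKKKKKK

Derivation:
After op 1 paint(6,5,G):
YYYYKKKKK
YYYYKKKKK
YYYYKKKKK
YYYYKKKKK
KKKKKKKKK
KKKKKKKKK
KKKKKGKKK
KKKKKKKKK
After op 2 paint(6,4,K):
YYYYKKKKK
YYYYKKKKK
YYYYKKKKK
YYYYKKKKK
KKKKKKKKK
KKKKKKKKK
KKKKKGKKK
KKKKKKKKK
After op 3 paint(0,4,K):
YYYYKKKKK
YYYYKKKKK
YYYYKKKKK
YYYYKKKKK
KKKKKKKKK
KKKKKKKKK
KKKKKGKKK
KKKKKKKKK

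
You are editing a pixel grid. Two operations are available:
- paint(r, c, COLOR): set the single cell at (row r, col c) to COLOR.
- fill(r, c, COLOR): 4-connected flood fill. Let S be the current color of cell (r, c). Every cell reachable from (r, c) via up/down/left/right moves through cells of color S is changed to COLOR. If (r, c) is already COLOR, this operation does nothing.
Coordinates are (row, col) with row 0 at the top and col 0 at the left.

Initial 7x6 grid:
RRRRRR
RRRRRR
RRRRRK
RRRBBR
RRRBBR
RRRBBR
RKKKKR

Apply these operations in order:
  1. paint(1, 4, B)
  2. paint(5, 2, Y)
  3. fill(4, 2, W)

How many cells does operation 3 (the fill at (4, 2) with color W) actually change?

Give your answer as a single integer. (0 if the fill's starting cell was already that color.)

After op 1 paint(1,4,B):
RRRRRR
RRRRBR
RRRRRK
RRRBBR
RRRBBR
RRRBBR
RKKKKR
After op 2 paint(5,2,Y):
RRRRRR
RRRRBR
RRRRRK
RRRBBR
RRRBBR
RRYBBR
RKKKKR
After op 3 fill(4,2,W) [25 cells changed]:
WWWWWW
WWWWBW
WWWWWK
WWWBBR
WWWBBR
WWYBBR
WKKKKR

Answer: 25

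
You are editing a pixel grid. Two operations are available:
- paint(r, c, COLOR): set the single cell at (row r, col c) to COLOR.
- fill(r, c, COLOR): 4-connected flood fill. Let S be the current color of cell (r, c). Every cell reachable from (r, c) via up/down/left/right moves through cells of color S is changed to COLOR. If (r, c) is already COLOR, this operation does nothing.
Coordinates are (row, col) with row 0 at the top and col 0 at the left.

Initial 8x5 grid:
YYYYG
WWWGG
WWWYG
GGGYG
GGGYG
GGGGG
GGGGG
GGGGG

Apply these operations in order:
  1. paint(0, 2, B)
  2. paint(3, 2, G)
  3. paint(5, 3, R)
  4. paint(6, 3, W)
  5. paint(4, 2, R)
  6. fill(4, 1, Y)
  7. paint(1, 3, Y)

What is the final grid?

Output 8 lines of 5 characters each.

Answer: YYBYY
WWWYY
WWWYY
YYYYY
YYRYY
YYYRY
YYYWY
YYYYY

Derivation:
After op 1 paint(0,2,B):
YYBYG
WWWGG
WWWYG
GGGYG
GGGYG
GGGGG
GGGGG
GGGGG
After op 2 paint(3,2,G):
YYBYG
WWWGG
WWWYG
GGGYG
GGGYG
GGGGG
GGGGG
GGGGG
After op 3 paint(5,3,R):
YYBYG
WWWGG
WWWYG
GGGYG
GGGYG
GGGRG
GGGGG
GGGGG
After op 4 paint(6,3,W):
YYBYG
WWWGG
WWWYG
GGGYG
GGGYG
GGGRG
GGGWG
GGGGG
After op 5 paint(4,2,R):
YYBYG
WWWGG
WWWYG
GGGYG
GGRYG
GGGRG
GGGWG
GGGGG
After op 6 fill(4,1,Y) [24 cells changed]:
YYBYY
WWWYY
WWWYY
YYYYY
YYRYY
YYYRY
YYYWY
YYYYY
After op 7 paint(1,3,Y):
YYBYY
WWWYY
WWWYY
YYYYY
YYRYY
YYYRY
YYYWY
YYYYY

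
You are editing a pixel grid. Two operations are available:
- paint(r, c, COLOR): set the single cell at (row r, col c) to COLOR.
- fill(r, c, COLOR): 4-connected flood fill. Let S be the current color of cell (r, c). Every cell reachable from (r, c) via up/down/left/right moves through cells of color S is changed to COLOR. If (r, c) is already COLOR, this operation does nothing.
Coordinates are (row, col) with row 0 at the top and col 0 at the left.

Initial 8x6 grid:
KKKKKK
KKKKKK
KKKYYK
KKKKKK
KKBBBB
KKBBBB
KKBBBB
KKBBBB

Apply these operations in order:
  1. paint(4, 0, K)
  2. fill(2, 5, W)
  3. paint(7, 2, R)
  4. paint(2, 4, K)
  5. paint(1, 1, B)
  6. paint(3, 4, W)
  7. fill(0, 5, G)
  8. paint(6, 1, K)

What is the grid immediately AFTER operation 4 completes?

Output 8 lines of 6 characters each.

Answer: WWWWWW
WWWWWW
WWWYKW
WWWWWW
WWBBBB
WWBBBB
WWBBBB
WWRBBB

Derivation:
After op 1 paint(4,0,K):
KKKKKK
KKKKKK
KKKYYK
KKKKKK
KKBBBB
KKBBBB
KKBBBB
KKBBBB
After op 2 fill(2,5,W) [30 cells changed]:
WWWWWW
WWWWWW
WWWYYW
WWWWWW
WWBBBB
WWBBBB
WWBBBB
WWBBBB
After op 3 paint(7,2,R):
WWWWWW
WWWWWW
WWWYYW
WWWWWW
WWBBBB
WWBBBB
WWBBBB
WWRBBB
After op 4 paint(2,4,K):
WWWWWW
WWWWWW
WWWYKW
WWWWWW
WWBBBB
WWBBBB
WWBBBB
WWRBBB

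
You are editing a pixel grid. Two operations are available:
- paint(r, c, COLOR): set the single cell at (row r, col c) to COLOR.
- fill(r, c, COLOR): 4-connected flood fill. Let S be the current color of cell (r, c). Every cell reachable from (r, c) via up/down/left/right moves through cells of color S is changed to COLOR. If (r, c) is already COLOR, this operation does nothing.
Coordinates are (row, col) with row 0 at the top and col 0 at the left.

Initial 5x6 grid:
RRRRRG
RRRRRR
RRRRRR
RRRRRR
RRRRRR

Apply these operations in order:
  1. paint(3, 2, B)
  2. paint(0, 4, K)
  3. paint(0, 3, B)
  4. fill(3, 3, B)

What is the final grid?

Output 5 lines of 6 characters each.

Answer: BBBBKG
BBBBBB
BBBBBB
BBBBBB
BBBBBB

Derivation:
After op 1 paint(3,2,B):
RRRRRG
RRRRRR
RRRRRR
RRBRRR
RRRRRR
After op 2 paint(0,4,K):
RRRRKG
RRRRRR
RRRRRR
RRBRRR
RRRRRR
After op 3 paint(0,3,B):
RRRBKG
RRRRRR
RRRRRR
RRBRRR
RRRRRR
After op 4 fill(3,3,B) [26 cells changed]:
BBBBKG
BBBBBB
BBBBBB
BBBBBB
BBBBBB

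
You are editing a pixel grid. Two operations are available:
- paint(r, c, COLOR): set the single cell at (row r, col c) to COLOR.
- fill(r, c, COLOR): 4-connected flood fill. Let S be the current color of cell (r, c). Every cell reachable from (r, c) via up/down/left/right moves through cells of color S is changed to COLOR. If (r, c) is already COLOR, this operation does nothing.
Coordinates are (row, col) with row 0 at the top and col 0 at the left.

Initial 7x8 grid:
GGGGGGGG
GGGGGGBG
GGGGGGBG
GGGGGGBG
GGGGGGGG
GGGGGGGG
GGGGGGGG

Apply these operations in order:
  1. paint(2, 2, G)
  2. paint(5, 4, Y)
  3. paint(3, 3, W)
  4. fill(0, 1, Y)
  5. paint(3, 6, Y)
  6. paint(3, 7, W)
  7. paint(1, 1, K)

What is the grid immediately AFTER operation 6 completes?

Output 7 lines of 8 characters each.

Answer: YYYYYYYY
YYYYYYBY
YYYYYYBY
YYYWYYYW
YYYYYYYY
YYYYYYYY
YYYYYYYY

Derivation:
After op 1 paint(2,2,G):
GGGGGGGG
GGGGGGBG
GGGGGGBG
GGGGGGBG
GGGGGGGG
GGGGGGGG
GGGGGGGG
After op 2 paint(5,4,Y):
GGGGGGGG
GGGGGGBG
GGGGGGBG
GGGGGGBG
GGGGGGGG
GGGGYGGG
GGGGGGGG
After op 3 paint(3,3,W):
GGGGGGGG
GGGGGGBG
GGGGGGBG
GGGWGGBG
GGGGGGGG
GGGGYGGG
GGGGGGGG
After op 4 fill(0,1,Y) [51 cells changed]:
YYYYYYYY
YYYYYYBY
YYYYYYBY
YYYWYYBY
YYYYYYYY
YYYYYYYY
YYYYYYYY
After op 5 paint(3,6,Y):
YYYYYYYY
YYYYYYBY
YYYYYYBY
YYYWYYYY
YYYYYYYY
YYYYYYYY
YYYYYYYY
After op 6 paint(3,7,W):
YYYYYYYY
YYYYYYBY
YYYYYYBY
YYYWYYYW
YYYYYYYY
YYYYYYYY
YYYYYYYY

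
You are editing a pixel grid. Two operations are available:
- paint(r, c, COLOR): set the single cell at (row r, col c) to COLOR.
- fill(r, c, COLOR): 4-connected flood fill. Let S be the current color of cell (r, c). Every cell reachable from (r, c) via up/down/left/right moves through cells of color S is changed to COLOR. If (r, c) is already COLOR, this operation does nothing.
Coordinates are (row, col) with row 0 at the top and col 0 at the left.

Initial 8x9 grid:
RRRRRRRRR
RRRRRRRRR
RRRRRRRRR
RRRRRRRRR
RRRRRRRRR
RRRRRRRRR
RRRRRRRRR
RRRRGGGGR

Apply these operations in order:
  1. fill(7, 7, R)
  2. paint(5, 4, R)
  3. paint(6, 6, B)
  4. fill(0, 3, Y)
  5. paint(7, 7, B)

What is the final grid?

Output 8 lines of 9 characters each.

Answer: YYYYYYYYY
YYYYYYYYY
YYYYYYYYY
YYYYYYYYY
YYYYYYYYY
YYYYYYYYY
YYYYYYBYY
YYYYYYYBY

Derivation:
After op 1 fill(7,7,R) [4 cells changed]:
RRRRRRRRR
RRRRRRRRR
RRRRRRRRR
RRRRRRRRR
RRRRRRRRR
RRRRRRRRR
RRRRRRRRR
RRRRRRRRR
After op 2 paint(5,4,R):
RRRRRRRRR
RRRRRRRRR
RRRRRRRRR
RRRRRRRRR
RRRRRRRRR
RRRRRRRRR
RRRRRRRRR
RRRRRRRRR
After op 3 paint(6,6,B):
RRRRRRRRR
RRRRRRRRR
RRRRRRRRR
RRRRRRRRR
RRRRRRRRR
RRRRRRRRR
RRRRRRBRR
RRRRRRRRR
After op 4 fill(0,3,Y) [71 cells changed]:
YYYYYYYYY
YYYYYYYYY
YYYYYYYYY
YYYYYYYYY
YYYYYYYYY
YYYYYYYYY
YYYYYYBYY
YYYYYYYYY
After op 5 paint(7,7,B):
YYYYYYYYY
YYYYYYYYY
YYYYYYYYY
YYYYYYYYY
YYYYYYYYY
YYYYYYYYY
YYYYYYBYY
YYYYYYYBY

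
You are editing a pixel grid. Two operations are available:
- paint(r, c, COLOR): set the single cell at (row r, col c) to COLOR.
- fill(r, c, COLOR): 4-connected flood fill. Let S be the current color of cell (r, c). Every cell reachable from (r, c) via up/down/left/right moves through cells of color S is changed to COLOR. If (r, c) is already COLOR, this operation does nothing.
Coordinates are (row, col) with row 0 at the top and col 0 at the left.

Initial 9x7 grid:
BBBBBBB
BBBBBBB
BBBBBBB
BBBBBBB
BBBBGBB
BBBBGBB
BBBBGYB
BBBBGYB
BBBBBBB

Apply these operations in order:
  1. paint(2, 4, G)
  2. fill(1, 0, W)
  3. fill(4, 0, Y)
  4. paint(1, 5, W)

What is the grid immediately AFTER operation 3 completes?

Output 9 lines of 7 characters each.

After op 1 paint(2,4,G):
BBBBBBB
BBBBBBB
BBBBGBB
BBBBBBB
BBBBGBB
BBBBGBB
BBBBGYB
BBBBGYB
BBBBBBB
After op 2 fill(1,0,W) [56 cells changed]:
WWWWWWW
WWWWWWW
WWWWGWW
WWWWWWW
WWWWGWW
WWWWGWW
WWWWGYW
WWWWGYW
WWWWWWW
After op 3 fill(4,0,Y) [56 cells changed]:
YYYYYYY
YYYYYYY
YYYYGYY
YYYYYYY
YYYYGYY
YYYYGYY
YYYYGYY
YYYYGYY
YYYYYYY

Answer: YYYYYYY
YYYYYYY
YYYYGYY
YYYYYYY
YYYYGYY
YYYYGYY
YYYYGYY
YYYYGYY
YYYYYYY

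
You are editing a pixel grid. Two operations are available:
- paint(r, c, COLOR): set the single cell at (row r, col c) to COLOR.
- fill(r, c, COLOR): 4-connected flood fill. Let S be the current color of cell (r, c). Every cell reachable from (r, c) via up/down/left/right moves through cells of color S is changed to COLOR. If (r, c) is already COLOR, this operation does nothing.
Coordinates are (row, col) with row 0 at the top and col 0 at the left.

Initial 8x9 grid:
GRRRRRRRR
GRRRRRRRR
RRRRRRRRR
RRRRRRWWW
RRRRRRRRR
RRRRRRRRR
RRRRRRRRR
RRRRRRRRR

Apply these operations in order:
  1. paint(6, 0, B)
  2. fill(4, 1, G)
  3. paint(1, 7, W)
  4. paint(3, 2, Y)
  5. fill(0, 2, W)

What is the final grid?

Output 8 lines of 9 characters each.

Answer: WWWWWWWWW
WWWWWWWWW
WWWWWWWWW
WWYWWWWWW
WWWWWWWWW
WWWWWWWWW
BWWWWWWWW
WWWWWWWWW

Derivation:
After op 1 paint(6,0,B):
GRRRRRRRR
GRRRRRRRR
RRRRRRRRR
RRRRRRWWW
RRRRRRRRR
RRRRRRRRR
BRRRRRRRR
RRRRRRRRR
After op 2 fill(4,1,G) [66 cells changed]:
GGGGGGGGG
GGGGGGGGG
GGGGGGGGG
GGGGGGWWW
GGGGGGGGG
GGGGGGGGG
BGGGGGGGG
GGGGGGGGG
After op 3 paint(1,7,W):
GGGGGGGGG
GGGGGGGWG
GGGGGGGGG
GGGGGGWWW
GGGGGGGGG
GGGGGGGGG
BGGGGGGGG
GGGGGGGGG
After op 4 paint(3,2,Y):
GGGGGGGGG
GGGGGGGWG
GGGGGGGGG
GGYGGGWWW
GGGGGGGGG
GGGGGGGGG
BGGGGGGGG
GGGGGGGGG
After op 5 fill(0,2,W) [66 cells changed]:
WWWWWWWWW
WWWWWWWWW
WWWWWWWWW
WWYWWWWWW
WWWWWWWWW
WWWWWWWWW
BWWWWWWWW
WWWWWWWWW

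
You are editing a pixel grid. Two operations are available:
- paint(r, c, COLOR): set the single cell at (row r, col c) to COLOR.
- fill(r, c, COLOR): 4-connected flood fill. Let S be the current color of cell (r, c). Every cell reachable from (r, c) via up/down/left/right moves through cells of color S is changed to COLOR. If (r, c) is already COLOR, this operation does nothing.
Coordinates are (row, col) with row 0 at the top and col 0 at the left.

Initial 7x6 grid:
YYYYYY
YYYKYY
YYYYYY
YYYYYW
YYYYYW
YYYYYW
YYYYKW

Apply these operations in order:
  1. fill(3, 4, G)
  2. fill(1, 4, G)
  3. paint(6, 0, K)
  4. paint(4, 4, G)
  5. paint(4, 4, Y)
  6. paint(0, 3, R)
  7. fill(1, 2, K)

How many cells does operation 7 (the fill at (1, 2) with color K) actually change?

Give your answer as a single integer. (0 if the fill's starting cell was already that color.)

Answer: 33

Derivation:
After op 1 fill(3,4,G) [36 cells changed]:
GGGGGG
GGGKGG
GGGGGG
GGGGGW
GGGGGW
GGGGGW
GGGGKW
After op 2 fill(1,4,G) [0 cells changed]:
GGGGGG
GGGKGG
GGGGGG
GGGGGW
GGGGGW
GGGGGW
GGGGKW
After op 3 paint(6,0,K):
GGGGGG
GGGKGG
GGGGGG
GGGGGW
GGGGGW
GGGGGW
KGGGKW
After op 4 paint(4,4,G):
GGGGGG
GGGKGG
GGGGGG
GGGGGW
GGGGGW
GGGGGW
KGGGKW
After op 5 paint(4,4,Y):
GGGGGG
GGGKGG
GGGGGG
GGGGGW
GGGGYW
GGGGGW
KGGGKW
After op 6 paint(0,3,R):
GGGRGG
GGGKGG
GGGGGG
GGGGGW
GGGGYW
GGGGGW
KGGGKW
After op 7 fill(1,2,K) [33 cells changed]:
KKKRKK
KKKKKK
KKKKKK
KKKKKW
KKKKYW
KKKKKW
KKKKKW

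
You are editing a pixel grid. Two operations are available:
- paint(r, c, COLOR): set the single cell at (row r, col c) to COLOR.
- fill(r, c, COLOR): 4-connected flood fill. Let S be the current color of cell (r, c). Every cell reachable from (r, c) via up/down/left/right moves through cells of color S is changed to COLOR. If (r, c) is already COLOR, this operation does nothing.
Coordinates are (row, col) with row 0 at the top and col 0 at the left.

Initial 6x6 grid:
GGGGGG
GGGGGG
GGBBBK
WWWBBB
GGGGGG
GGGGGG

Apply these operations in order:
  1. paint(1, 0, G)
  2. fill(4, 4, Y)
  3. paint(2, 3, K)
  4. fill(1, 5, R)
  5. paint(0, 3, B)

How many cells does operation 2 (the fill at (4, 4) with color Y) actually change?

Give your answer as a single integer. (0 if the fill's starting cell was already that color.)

After op 1 paint(1,0,G):
GGGGGG
GGGGGG
GGBBBK
WWWBBB
GGGGGG
GGGGGG
After op 2 fill(4,4,Y) [12 cells changed]:
GGGGGG
GGGGGG
GGBBBK
WWWBBB
YYYYYY
YYYYYY

Answer: 12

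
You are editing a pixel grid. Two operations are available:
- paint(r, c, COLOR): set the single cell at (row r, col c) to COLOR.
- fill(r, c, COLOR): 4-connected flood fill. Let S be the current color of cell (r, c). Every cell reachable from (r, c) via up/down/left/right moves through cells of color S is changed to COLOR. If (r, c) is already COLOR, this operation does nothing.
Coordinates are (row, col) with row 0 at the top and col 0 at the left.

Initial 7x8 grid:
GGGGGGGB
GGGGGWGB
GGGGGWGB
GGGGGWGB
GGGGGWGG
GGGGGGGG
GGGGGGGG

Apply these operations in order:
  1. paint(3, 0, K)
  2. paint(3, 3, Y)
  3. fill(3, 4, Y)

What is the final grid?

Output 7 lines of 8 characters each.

After op 1 paint(3,0,K):
GGGGGGGB
GGGGGWGB
GGGGGWGB
KGGGGWGB
GGGGGWGG
GGGGGGGG
GGGGGGGG
After op 2 paint(3,3,Y):
GGGGGGGB
GGGGGWGB
GGGGGWGB
KGGYGWGB
GGGGGWGG
GGGGGGGG
GGGGGGGG
After op 3 fill(3,4,Y) [46 cells changed]:
YYYYYYYB
YYYYYWYB
YYYYYWYB
KYYYYWYB
YYYYYWYY
YYYYYYYY
YYYYYYYY

Answer: YYYYYYYB
YYYYYWYB
YYYYYWYB
KYYYYWYB
YYYYYWYY
YYYYYYYY
YYYYYYYY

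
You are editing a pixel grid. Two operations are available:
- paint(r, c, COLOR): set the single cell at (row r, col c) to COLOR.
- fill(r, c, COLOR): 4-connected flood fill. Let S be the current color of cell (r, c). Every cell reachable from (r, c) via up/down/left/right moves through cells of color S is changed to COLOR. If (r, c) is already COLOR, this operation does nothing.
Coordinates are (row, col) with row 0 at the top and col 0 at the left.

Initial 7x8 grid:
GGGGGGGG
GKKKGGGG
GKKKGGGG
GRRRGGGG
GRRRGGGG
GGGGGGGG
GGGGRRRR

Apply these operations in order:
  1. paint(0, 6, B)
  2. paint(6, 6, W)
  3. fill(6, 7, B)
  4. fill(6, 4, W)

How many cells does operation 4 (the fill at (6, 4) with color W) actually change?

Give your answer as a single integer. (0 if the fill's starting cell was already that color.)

Answer: 2

Derivation:
After op 1 paint(0,6,B):
GGGGGGBG
GKKKGGGG
GKKKGGGG
GRRRGGGG
GRRRGGGG
GGGGGGGG
GGGGRRRR
After op 2 paint(6,6,W):
GGGGGGBG
GKKKGGGG
GKKKGGGG
GRRRGGGG
GRRRGGGG
GGGGGGGG
GGGGRRWR
After op 3 fill(6,7,B) [1 cells changed]:
GGGGGGBG
GKKKGGGG
GKKKGGGG
GRRRGGGG
GRRRGGGG
GGGGGGGG
GGGGRRWB
After op 4 fill(6,4,W) [2 cells changed]:
GGGGGGBG
GKKKGGGG
GKKKGGGG
GRRRGGGG
GRRRGGGG
GGGGGGGG
GGGGWWWB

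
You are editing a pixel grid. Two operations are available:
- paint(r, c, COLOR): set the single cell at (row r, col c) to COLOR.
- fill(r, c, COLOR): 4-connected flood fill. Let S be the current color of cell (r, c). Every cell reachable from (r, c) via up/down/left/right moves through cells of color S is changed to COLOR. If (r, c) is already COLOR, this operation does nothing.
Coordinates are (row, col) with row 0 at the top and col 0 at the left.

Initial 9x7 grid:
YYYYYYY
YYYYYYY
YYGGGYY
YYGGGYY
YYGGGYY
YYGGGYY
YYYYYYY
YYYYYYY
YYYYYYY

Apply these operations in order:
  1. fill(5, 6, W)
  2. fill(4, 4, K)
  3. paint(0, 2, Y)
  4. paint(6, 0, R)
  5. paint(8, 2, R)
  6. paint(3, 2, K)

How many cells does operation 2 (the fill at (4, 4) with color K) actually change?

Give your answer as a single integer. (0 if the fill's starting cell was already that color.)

Answer: 12

Derivation:
After op 1 fill(5,6,W) [51 cells changed]:
WWWWWWW
WWWWWWW
WWGGGWW
WWGGGWW
WWGGGWW
WWGGGWW
WWWWWWW
WWWWWWW
WWWWWWW
After op 2 fill(4,4,K) [12 cells changed]:
WWWWWWW
WWWWWWW
WWKKKWW
WWKKKWW
WWKKKWW
WWKKKWW
WWWWWWW
WWWWWWW
WWWWWWW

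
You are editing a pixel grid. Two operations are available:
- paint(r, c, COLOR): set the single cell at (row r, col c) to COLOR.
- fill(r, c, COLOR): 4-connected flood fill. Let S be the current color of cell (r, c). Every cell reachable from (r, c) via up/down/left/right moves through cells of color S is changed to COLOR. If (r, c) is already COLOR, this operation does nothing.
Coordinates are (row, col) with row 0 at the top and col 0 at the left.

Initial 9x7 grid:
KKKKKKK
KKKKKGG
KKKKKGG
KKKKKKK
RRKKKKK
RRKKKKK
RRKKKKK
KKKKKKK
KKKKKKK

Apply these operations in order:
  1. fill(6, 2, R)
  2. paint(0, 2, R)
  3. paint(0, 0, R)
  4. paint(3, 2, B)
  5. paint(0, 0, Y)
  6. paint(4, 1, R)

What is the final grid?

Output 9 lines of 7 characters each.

Answer: YRRRRRR
RRRRRGG
RRRRRGG
RRBRRRR
RRRRRRR
RRRRRRR
RRRRRRR
RRRRRRR
RRRRRRR

Derivation:
After op 1 fill(6,2,R) [53 cells changed]:
RRRRRRR
RRRRRGG
RRRRRGG
RRRRRRR
RRRRRRR
RRRRRRR
RRRRRRR
RRRRRRR
RRRRRRR
After op 2 paint(0,2,R):
RRRRRRR
RRRRRGG
RRRRRGG
RRRRRRR
RRRRRRR
RRRRRRR
RRRRRRR
RRRRRRR
RRRRRRR
After op 3 paint(0,0,R):
RRRRRRR
RRRRRGG
RRRRRGG
RRRRRRR
RRRRRRR
RRRRRRR
RRRRRRR
RRRRRRR
RRRRRRR
After op 4 paint(3,2,B):
RRRRRRR
RRRRRGG
RRRRRGG
RRBRRRR
RRRRRRR
RRRRRRR
RRRRRRR
RRRRRRR
RRRRRRR
After op 5 paint(0,0,Y):
YRRRRRR
RRRRRGG
RRRRRGG
RRBRRRR
RRRRRRR
RRRRRRR
RRRRRRR
RRRRRRR
RRRRRRR
After op 6 paint(4,1,R):
YRRRRRR
RRRRRGG
RRRRRGG
RRBRRRR
RRRRRRR
RRRRRRR
RRRRRRR
RRRRRRR
RRRRRRR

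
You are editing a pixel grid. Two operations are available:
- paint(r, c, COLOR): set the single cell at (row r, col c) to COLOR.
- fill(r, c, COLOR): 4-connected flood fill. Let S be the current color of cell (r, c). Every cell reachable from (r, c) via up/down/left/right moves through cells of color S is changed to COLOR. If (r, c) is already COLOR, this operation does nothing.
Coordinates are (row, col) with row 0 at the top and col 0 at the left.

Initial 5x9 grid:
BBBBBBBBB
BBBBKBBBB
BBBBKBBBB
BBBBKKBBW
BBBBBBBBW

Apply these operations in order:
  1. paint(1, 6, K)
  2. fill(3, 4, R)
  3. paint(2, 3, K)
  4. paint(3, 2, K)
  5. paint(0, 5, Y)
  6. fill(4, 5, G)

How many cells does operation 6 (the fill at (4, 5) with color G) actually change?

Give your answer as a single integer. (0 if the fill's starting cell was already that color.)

After op 1 paint(1,6,K):
BBBBBBBBB
BBBBKBKBB
BBBBKBBBB
BBBBKKBBW
BBBBBBBBW
After op 2 fill(3,4,R) [4 cells changed]:
BBBBBBBBB
BBBBRBKBB
BBBBRBBBB
BBBBRRBBW
BBBBBBBBW
After op 3 paint(2,3,K):
BBBBBBBBB
BBBBRBKBB
BBBKRBBBB
BBBBRRBBW
BBBBBBBBW
After op 4 paint(3,2,K):
BBBBBBBBB
BBBBRBKBB
BBBKRBBBB
BBKBRRBBW
BBBBBBBBW
After op 5 paint(0,5,Y):
BBBBBYBBB
BBBBRBKBB
BBBKRBBBB
BBKBRRBBW
BBBBBBBBW
After op 6 fill(4,5,G) [35 cells changed]:
GGGGGYGGG
GGGGRGKGG
GGGKRGGGG
GGKGRRGGW
GGGGGGGGW

Answer: 35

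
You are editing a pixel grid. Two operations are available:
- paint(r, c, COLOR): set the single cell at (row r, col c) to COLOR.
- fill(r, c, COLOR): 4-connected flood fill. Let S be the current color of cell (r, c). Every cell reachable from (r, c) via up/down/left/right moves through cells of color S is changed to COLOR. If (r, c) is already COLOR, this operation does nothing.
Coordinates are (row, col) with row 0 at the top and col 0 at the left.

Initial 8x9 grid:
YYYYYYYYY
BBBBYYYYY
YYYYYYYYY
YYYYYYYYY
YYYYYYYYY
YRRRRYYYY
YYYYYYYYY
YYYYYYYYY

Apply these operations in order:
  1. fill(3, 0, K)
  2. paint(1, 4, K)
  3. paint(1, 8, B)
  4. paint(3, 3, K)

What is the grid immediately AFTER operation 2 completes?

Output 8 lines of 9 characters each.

After op 1 fill(3,0,K) [64 cells changed]:
KKKKKKKKK
BBBBKKKKK
KKKKKKKKK
KKKKKKKKK
KKKKKKKKK
KRRRRKKKK
KKKKKKKKK
KKKKKKKKK
After op 2 paint(1,4,K):
KKKKKKKKK
BBBBKKKKK
KKKKKKKKK
KKKKKKKKK
KKKKKKKKK
KRRRRKKKK
KKKKKKKKK
KKKKKKKKK

Answer: KKKKKKKKK
BBBBKKKKK
KKKKKKKKK
KKKKKKKKK
KKKKKKKKK
KRRRRKKKK
KKKKKKKKK
KKKKKKKKK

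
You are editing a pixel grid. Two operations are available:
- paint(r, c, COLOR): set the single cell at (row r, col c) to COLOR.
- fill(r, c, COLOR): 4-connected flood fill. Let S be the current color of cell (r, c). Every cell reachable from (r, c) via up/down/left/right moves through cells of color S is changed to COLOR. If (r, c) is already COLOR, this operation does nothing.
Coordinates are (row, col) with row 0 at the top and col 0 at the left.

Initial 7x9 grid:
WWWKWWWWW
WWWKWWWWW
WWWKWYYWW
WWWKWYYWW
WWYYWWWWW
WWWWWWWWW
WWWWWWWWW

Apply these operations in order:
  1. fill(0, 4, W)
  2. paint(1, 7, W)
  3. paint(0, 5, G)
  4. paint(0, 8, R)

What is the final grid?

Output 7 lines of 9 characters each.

After op 1 fill(0,4,W) [0 cells changed]:
WWWKWWWWW
WWWKWWWWW
WWWKWYYWW
WWWKWYYWW
WWYYWWWWW
WWWWWWWWW
WWWWWWWWW
After op 2 paint(1,7,W):
WWWKWWWWW
WWWKWWWWW
WWWKWYYWW
WWWKWYYWW
WWYYWWWWW
WWWWWWWWW
WWWWWWWWW
After op 3 paint(0,5,G):
WWWKWGWWW
WWWKWWWWW
WWWKWYYWW
WWWKWYYWW
WWYYWWWWW
WWWWWWWWW
WWWWWWWWW
After op 4 paint(0,8,R):
WWWKWGWWR
WWWKWWWWW
WWWKWYYWW
WWWKWYYWW
WWYYWWWWW
WWWWWWWWW
WWWWWWWWW

Answer: WWWKWGWWR
WWWKWWWWW
WWWKWYYWW
WWWKWYYWW
WWYYWWWWW
WWWWWWWWW
WWWWWWWWW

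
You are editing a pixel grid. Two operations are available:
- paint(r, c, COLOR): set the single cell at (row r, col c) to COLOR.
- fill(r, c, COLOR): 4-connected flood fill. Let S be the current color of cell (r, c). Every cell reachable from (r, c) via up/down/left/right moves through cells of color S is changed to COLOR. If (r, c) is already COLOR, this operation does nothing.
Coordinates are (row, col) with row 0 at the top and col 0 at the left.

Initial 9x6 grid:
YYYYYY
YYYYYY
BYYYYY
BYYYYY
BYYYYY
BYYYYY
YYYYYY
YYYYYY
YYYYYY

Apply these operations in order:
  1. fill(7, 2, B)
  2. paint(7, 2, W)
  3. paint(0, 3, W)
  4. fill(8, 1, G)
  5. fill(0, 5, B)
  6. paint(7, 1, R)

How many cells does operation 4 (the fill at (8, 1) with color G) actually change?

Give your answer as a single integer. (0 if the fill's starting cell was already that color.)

After op 1 fill(7,2,B) [50 cells changed]:
BBBBBB
BBBBBB
BBBBBB
BBBBBB
BBBBBB
BBBBBB
BBBBBB
BBBBBB
BBBBBB
After op 2 paint(7,2,W):
BBBBBB
BBBBBB
BBBBBB
BBBBBB
BBBBBB
BBBBBB
BBBBBB
BBWBBB
BBBBBB
After op 3 paint(0,3,W):
BBBWBB
BBBBBB
BBBBBB
BBBBBB
BBBBBB
BBBBBB
BBBBBB
BBWBBB
BBBBBB
After op 4 fill(8,1,G) [52 cells changed]:
GGGWGG
GGGGGG
GGGGGG
GGGGGG
GGGGGG
GGGGGG
GGGGGG
GGWGGG
GGGGGG

Answer: 52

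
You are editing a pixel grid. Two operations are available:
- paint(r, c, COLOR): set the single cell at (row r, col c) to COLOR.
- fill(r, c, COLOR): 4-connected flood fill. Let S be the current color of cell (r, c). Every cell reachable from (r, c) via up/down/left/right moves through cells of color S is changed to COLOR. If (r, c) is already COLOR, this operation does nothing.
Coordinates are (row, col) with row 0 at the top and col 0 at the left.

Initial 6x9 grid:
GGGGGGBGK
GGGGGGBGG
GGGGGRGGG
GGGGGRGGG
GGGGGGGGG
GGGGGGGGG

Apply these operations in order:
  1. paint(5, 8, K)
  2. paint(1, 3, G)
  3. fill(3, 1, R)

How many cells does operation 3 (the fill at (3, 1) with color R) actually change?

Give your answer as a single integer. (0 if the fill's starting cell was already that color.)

Answer: 48

Derivation:
After op 1 paint(5,8,K):
GGGGGGBGK
GGGGGGBGG
GGGGGRGGG
GGGGGRGGG
GGGGGGGGG
GGGGGGGGK
After op 2 paint(1,3,G):
GGGGGGBGK
GGGGGGBGG
GGGGGRGGG
GGGGGRGGG
GGGGGGGGG
GGGGGGGGK
After op 3 fill(3,1,R) [48 cells changed]:
RRRRRRBRK
RRRRRRBRR
RRRRRRRRR
RRRRRRRRR
RRRRRRRRR
RRRRRRRRK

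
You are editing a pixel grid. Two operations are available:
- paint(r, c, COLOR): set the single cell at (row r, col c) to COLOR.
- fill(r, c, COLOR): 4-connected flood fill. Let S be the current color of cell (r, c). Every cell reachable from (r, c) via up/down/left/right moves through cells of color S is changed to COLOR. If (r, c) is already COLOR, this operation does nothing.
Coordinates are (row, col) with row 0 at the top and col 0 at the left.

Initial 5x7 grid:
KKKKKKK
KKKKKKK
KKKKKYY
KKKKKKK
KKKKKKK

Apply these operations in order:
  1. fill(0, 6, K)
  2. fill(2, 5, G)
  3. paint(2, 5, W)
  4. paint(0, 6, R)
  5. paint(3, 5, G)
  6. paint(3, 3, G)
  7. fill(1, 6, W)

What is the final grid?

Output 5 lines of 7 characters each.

Answer: WWWWWWR
WWWWWWW
WWWWWWG
WWWGWGW
WWWWWWW

Derivation:
After op 1 fill(0,6,K) [0 cells changed]:
KKKKKKK
KKKKKKK
KKKKKYY
KKKKKKK
KKKKKKK
After op 2 fill(2,5,G) [2 cells changed]:
KKKKKKK
KKKKKKK
KKKKKGG
KKKKKKK
KKKKKKK
After op 3 paint(2,5,W):
KKKKKKK
KKKKKKK
KKKKKWG
KKKKKKK
KKKKKKK
After op 4 paint(0,6,R):
KKKKKKR
KKKKKKK
KKKKKWG
KKKKKKK
KKKKKKK
After op 5 paint(3,5,G):
KKKKKKR
KKKKKKK
KKKKKWG
KKKKKGK
KKKKKKK
After op 6 paint(3,3,G):
KKKKKKR
KKKKKKK
KKKKKWG
KKKGKGK
KKKKKKK
After op 7 fill(1,6,W) [30 cells changed]:
WWWWWWR
WWWWWWW
WWWWWWG
WWWGWGW
WWWWWWW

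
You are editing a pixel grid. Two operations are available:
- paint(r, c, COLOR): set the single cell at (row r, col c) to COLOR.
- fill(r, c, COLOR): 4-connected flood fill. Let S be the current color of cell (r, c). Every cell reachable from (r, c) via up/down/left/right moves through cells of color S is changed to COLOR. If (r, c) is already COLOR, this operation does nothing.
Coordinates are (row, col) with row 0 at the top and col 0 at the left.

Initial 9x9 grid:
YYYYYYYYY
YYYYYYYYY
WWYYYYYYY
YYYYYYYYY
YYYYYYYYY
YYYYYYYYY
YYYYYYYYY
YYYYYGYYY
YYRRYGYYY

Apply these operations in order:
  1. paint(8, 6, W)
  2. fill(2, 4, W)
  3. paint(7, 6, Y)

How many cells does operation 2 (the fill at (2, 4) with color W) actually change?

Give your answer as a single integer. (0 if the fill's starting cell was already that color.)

After op 1 paint(8,6,W):
YYYYYYYYY
YYYYYYYYY
WWYYYYYYY
YYYYYYYYY
YYYYYYYYY
YYYYYYYYY
YYYYYYYYY
YYYYYGYYY
YYRRYGWYY
After op 2 fill(2,4,W) [74 cells changed]:
WWWWWWWWW
WWWWWWWWW
WWWWWWWWW
WWWWWWWWW
WWWWWWWWW
WWWWWWWWW
WWWWWWWWW
WWWWWGWWW
WWRRWGWWW

Answer: 74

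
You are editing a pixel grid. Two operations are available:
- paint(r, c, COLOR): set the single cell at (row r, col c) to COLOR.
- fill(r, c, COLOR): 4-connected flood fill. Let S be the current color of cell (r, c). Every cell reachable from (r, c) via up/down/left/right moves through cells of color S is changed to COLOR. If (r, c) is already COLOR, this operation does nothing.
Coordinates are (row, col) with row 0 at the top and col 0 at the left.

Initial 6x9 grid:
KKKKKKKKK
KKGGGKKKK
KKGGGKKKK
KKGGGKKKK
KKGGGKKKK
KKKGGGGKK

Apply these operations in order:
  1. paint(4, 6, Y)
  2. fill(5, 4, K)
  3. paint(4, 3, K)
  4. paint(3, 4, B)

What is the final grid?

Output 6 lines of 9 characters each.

Answer: KKKKKKKKK
KKKKKKKKK
KKKKKKKKK
KKKKBKKKK
KKKKKKYKK
KKKKKKKKK

Derivation:
After op 1 paint(4,6,Y):
KKKKKKKKK
KKGGGKKKK
KKGGGKKKK
KKGGGKKKK
KKGGGKYKK
KKKGGGGKK
After op 2 fill(5,4,K) [16 cells changed]:
KKKKKKKKK
KKKKKKKKK
KKKKKKKKK
KKKKKKKKK
KKKKKKYKK
KKKKKKKKK
After op 3 paint(4,3,K):
KKKKKKKKK
KKKKKKKKK
KKKKKKKKK
KKKKKKKKK
KKKKKKYKK
KKKKKKKKK
After op 4 paint(3,4,B):
KKKKKKKKK
KKKKKKKKK
KKKKKKKKK
KKKKBKKKK
KKKKKKYKK
KKKKKKKKK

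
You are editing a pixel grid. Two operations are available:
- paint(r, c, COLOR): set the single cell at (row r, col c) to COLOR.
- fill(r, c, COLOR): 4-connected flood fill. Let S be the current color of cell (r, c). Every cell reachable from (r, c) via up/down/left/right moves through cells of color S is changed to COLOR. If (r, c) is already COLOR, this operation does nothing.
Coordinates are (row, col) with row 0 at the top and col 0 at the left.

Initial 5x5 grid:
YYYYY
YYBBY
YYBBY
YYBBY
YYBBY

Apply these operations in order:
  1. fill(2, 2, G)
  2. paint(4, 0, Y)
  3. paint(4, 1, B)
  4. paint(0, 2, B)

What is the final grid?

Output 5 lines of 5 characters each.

After op 1 fill(2,2,G) [8 cells changed]:
YYYYY
YYGGY
YYGGY
YYGGY
YYGGY
After op 2 paint(4,0,Y):
YYYYY
YYGGY
YYGGY
YYGGY
YYGGY
After op 3 paint(4,1,B):
YYYYY
YYGGY
YYGGY
YYGGY
YBGGY
After op 4 paint(0,2,B):
YYBYY
YYGGY
YYGGY
YYGGY
YBGGY

Answer: YYBYY
YYGGY
YYGGY
YYGGY
YBGGY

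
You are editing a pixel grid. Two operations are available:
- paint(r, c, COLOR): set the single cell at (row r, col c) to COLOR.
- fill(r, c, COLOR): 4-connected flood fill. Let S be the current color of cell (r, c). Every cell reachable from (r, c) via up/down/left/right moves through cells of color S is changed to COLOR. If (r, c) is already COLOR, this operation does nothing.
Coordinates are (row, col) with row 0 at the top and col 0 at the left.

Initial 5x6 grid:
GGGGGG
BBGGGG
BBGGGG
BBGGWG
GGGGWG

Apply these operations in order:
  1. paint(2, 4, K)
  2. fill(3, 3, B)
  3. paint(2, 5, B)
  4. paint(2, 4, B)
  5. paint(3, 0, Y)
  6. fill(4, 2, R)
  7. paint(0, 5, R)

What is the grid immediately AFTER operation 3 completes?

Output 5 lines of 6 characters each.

After op 1 paint(2,4,K):
GGGGGG
BBGGGG
BBGGKG
BBGGWG
GGGGWG
After op 2 fill(3,3,B) [21 cells changed]:
BBBBBB
BBBBBB
BBBBKB
BBBBWB
BBBBWB
After op 3 paint(2,5,B):
BBBBBB
BBBBBB
BBBBKB
BBBBWB
BBBBWB

Answer: BBBBBB
BBBBBB
BBBBKB
BBBBWB
BBBBWB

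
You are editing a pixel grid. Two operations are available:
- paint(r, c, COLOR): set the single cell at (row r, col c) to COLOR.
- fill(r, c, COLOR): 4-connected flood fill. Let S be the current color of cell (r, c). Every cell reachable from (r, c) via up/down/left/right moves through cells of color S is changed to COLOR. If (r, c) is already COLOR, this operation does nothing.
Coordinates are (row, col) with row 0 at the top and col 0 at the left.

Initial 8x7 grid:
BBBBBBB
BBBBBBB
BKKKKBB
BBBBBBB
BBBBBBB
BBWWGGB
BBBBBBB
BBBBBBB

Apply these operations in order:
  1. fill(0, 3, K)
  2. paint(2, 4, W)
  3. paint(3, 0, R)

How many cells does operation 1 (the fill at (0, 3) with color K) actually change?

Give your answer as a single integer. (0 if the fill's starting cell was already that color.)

Answer: 48

Derivation:
After op 1 fill(0,3,K) [48 cells changed]:
KKKKKKK
KKKKKKK
KKKKKKK
KKKKKKK
KKKKKKK
KKWWGGK
KKKKKKK
KKKKKKK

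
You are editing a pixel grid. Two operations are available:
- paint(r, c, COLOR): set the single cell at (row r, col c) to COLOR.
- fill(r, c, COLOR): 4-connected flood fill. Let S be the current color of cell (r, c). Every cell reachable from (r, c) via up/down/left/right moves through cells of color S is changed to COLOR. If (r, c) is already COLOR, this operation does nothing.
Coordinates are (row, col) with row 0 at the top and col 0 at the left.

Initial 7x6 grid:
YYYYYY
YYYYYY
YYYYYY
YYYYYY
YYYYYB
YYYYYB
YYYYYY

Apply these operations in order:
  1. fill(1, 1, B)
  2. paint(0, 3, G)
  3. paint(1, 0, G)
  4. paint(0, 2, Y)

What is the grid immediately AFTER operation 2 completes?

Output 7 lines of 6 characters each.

After op 1 fill(1,1,B) [40 cells changed]:
BBBBBB
BBBBBB
BBBBBB
BBBBBB
BBBBBB
BBBBBB
BBBBBB
After op 2 paint(0,3,G):
BBBGBB
BBBBBB
BBBBBB
BBBBBB
BBBBBB
BBBBBB
BBBBBB

Answer: BBBGBB
BBBBBB
BBBBBB
BBBBBB
BBBBBB
BBBBBB
BBBBBB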